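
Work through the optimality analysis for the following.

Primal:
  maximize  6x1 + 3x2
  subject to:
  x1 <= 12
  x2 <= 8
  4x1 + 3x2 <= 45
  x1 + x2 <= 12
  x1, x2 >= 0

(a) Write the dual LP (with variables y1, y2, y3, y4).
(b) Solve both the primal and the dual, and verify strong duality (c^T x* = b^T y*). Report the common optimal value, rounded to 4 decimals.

The standard primal-dual pair for 'max c^T x s.t. A x <= b, x >= 0' is:
  Dual:  min b^T y  s.t.  A^T y >= c,  y >= 0.

So the dual LP is:
  minimize  12y1 + 8y2 + 45y3 + 12y4
  subject to:
    y1 + 4y3 + y4 >= 6
    y2 + 3y3 + y4 >= 3
    y1, y2, y3, y4 >= 0

Solving the primal: x* = (11.25, 0).
  primal value c^T x* = 67.5.
Solving the dual: y* = (0, 0, 1.5, 0).
  dual value b^T y* = 67.5.
Strong duality: c^T x* = b^T y*. Confirmed.

67.5


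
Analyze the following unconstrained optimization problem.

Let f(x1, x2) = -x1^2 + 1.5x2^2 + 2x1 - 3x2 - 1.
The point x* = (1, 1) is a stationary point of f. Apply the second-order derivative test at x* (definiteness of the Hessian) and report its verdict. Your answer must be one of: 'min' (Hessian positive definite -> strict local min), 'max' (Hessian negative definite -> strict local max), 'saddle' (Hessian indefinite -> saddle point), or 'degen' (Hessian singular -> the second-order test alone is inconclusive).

Compute the Hessian H = grad^2 f:
  H = [[-2, 0], [0, 3]]
Verify stationarity: grad f(x*) = H x* + g = (0, 0).
Eigenvalues of H: -2, 3.
Eigenvalues have mixed signs, so H is indefinite -> x* is a saddle point.

saddle


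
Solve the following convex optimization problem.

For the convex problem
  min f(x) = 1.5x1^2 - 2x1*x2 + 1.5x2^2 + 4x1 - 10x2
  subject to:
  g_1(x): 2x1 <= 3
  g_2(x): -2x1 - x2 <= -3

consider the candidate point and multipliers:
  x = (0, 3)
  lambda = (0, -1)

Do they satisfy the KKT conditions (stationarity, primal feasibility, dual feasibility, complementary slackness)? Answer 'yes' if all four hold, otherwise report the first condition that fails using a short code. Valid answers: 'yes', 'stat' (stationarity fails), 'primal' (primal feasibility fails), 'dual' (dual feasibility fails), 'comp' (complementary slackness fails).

Gradient of f: grad f(x) = Q x + c = (-2, -1)
Constraint values g_i(x) = a_i^T x - b_i:
  g_1((0, 3)) = -3
  g_2((0, 3)) = 0
Stationarity residual: grad f(x) + sum_i lambda_i a_i = (0, 0)
  -> stationarity OK
Primal feasibility (all g_i <= 0): OK
Dual feasibility (all lambda_i >= 0): FAILS
Complementary slackness (lambda_i * g_i(x) = 0 for all i): OK

Verdict: the first failing condition is dual_feasibility -> dual.

dual


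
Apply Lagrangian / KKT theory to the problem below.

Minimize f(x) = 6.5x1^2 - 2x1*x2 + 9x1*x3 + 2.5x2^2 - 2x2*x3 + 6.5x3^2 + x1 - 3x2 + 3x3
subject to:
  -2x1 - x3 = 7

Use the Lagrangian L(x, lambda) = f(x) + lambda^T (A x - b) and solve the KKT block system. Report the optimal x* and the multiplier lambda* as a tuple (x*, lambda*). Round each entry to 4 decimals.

Form the Lagrangian:
  L(x, lambda) = (1/2) x^T Q x + c^T x + lambda^T (A x - b)
Stationarity (grad_x L = 0): Q x + c + A^T lambda = 0.
Primal feasibility: A x = b.

This gives the KKT block system:
  [ Q   A^T ] [ x     ]   [-c ]
  [ A    0  ] [ lambda ] = [ b ]

Solving the linear system:
  x*      = (-3.8865, -0.6454, 0.773)
  lambda* = (-20.6383)
  f(x*)   = 72.4184

x* = (-3.8865, -0.6454, 0.773), lambda* = (-20.6383)


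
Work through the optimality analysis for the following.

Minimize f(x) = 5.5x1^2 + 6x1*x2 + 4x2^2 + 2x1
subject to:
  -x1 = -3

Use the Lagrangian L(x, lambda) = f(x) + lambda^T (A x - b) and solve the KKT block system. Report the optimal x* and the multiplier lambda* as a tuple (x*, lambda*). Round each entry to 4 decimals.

Form the Lagrangian:
  L(x, lambda) = (1/2) x^T Q x + c^T x + lambda^T (A x - b)
Stationarity (grad_x L = 0): Q x + c + A^T lambda = 0.
Primal feasibility: A x = b.

This gives the KKT block system:
  [ Q   A^T ] [ x     ]   [-c ]
  [ A    0  ] [ lambda ] = [ b ]

Solving the linear system:
  x*      = (3, -2.25)
  lambda* = (21.5)
  f(x*)   = 35.25

x* = (3, -2.25), lambda* = (21.5)


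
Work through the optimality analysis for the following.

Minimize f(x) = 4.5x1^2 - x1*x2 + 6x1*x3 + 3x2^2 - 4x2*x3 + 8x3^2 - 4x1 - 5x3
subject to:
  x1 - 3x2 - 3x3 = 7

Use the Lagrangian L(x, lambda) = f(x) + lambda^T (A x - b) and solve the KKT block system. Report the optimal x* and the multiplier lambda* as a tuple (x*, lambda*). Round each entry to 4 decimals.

Form the Lagrangian:
  L(x, lambda) = (1/2) x^T Q x + c^T x + lambda^T (A x - b)
Stationarity (grad_x L = 0): Q x + c + A^T lambda = 0.
Primal feasibility: A x = b.

This gives the KKT block system:
  [ Q   A^T ] [ x     ]   [-c ]
  [ A    0  ] [ lambda ] = [ b ]

Solving the linear system:
  x*      = (1.0026, -1.2655, -0.7337)
  lambda* = (-1.887)
  f(x*)   = 6.4333

x* = (1.0026, -1.2655, -0.7337), lambda* = (-1.887)


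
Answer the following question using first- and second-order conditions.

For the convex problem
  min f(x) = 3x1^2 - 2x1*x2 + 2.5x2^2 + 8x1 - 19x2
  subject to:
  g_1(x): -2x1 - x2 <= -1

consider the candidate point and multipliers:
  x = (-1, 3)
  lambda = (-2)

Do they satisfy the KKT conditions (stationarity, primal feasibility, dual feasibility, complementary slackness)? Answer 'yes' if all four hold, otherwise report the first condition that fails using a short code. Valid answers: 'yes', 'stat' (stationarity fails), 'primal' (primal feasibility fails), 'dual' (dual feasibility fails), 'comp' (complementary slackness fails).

Gradient of f: grad f(x) = Q x + c = (-4, -2)
Constraint values g_i(x) = a_i^T x - b_i:
  g_1((-1, 3)) = 0
Stationarity residual: grad f(x) + sum_i lambda_i a_i = (0, 0)
  -> stationarity OK
Primal feasibility (all g_i <= 0): OK
Dual feasibility (all lambda_i >= 0): FAILS
Complementary slackness (lambda_i * g_i(x) = 0 for all i): OK

Verdict: the first failing condition is dual_feasibility -> dual.

dual


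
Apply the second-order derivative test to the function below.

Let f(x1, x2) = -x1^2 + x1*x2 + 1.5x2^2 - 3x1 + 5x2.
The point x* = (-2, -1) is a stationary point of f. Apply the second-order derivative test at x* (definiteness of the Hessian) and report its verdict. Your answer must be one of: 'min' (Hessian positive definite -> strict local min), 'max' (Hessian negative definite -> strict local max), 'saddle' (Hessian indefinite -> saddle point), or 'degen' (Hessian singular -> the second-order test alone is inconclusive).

Compute the Hessian H = grad^2 f:
  H = [[-2, 1], [1, 3]]
Verify stationarity: grad f(x*) = H x* + g = (0, 0).
Eigenvalues of H: -2.1926, 3.1926.
Eigenvalues have mixed signs, so H is indefinite -> x* is a saddle point.

saddle


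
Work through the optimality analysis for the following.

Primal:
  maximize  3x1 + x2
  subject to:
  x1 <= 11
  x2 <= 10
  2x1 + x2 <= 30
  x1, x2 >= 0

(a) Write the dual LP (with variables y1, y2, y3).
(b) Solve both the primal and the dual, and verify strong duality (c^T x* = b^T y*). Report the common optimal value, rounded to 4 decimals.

The standard primal-dual pair for 'max c^T x s.t. A x <= b, x >= 0' is:
  Dual:  min b^T y  s.t.  A^T y >= c,  y >= 0.

So the dual LP is:
  minimize  11y1 + 10y2 + 30y3
  subject to:
    y1 + 2y3 >= 3
    y2 + y3 >= 1
    y1, y2, y3 >= 0

Solving the primal: x* = (11, 8).
  primal value c^T x* = 41.
Solving the dual: y* = (1, 0, 1).
  dual value b^T y* = 41.
Strong duality: c^T x* = b^T y*. Confirmed.

41


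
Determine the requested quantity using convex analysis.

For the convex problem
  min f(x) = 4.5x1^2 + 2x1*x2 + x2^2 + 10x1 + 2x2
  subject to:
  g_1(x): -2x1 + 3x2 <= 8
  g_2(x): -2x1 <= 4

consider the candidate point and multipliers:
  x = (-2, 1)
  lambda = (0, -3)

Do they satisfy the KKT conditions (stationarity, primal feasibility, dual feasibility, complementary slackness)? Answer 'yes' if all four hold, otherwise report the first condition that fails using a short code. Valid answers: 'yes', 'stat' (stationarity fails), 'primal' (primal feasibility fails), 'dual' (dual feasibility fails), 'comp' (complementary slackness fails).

Gradient of f: grad f(x) = Q x + c = (-6, 0)
Constraint values g_i(x) = a_i^T x - b_i:
  g_1((-2, 1)) = -1
  g_2((-2, 1)) = 0
Stationarity residual: grad f(x) + sum_i lambda_i a_i = (0, 0)
  -> stationarity OK
Primal feasibility (all g_i <= 0): OK
Dual feasibility (all lambda_i >= 0): FAILS
Complementary slackness (lambda_i * g_i(x) = 0 for all i): OK

Verdict: the first failing condition is dual_feasibility -> dual.

dual


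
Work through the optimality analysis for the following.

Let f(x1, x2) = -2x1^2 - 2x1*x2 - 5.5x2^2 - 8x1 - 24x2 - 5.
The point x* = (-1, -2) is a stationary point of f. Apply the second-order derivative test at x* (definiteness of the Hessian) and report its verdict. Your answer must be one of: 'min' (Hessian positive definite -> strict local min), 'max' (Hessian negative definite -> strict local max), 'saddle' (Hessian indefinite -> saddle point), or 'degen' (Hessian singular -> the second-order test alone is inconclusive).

Compute the Hessian H = grad^2 f:
  H = [[-4, -2], [-2, -11]]
Verify stationarity: grad f(x*) = H x* + g = (0, 0).
Eigenvalues of H: -11.5311, -3.4689.
Both eigenvalues < 0, so H is negative definite -> x* is a strict local max.

max


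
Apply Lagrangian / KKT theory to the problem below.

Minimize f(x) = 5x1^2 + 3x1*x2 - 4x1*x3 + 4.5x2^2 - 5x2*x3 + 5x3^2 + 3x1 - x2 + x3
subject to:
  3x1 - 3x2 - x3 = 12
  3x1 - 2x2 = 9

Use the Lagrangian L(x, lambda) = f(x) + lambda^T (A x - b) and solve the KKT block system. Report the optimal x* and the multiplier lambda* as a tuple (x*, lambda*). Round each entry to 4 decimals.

Form the Lagrangian:
  L(x, lambda) = (1/2) x^T Q x + c^T x + lambda^T (A x - b)
Stationarity (grad_x L = 0): Q x + c + A^T lambda = 0.
Primal feasibility: A x = b.

This gives the KKT block system:
  [ Q   A^T ] [ x     ]   [-c ]
  [ A    0  ] [ lambda ] = [ b ]

Solving the linear system:
  x*      = (1.5351, -2.1974, -0.8026)
  lambda* = (-2.1792, -2.8104)
  f(x*)   = 28.7221

x* = (1.5351, -2.1974, -0.8026), lambda* = (-2.1792, -2.8104)


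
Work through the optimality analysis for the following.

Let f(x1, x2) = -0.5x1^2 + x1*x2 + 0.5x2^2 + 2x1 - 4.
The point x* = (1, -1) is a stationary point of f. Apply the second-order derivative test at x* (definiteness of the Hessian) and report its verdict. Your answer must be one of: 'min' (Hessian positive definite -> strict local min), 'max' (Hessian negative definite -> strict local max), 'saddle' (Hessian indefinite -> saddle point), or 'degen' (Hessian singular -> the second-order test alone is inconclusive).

Compute the Hessian H = grad^2 f:
  H = [[-1, 1], [1, 1]]
Verify stationarity: grad f(x*) = H x* + g = (0, 0).
Eigenvalues of H: -1.4142, 1.4142.
Eigenvalues have mixed signs, so H is indefinite -> x* is a saddle point.

saddle


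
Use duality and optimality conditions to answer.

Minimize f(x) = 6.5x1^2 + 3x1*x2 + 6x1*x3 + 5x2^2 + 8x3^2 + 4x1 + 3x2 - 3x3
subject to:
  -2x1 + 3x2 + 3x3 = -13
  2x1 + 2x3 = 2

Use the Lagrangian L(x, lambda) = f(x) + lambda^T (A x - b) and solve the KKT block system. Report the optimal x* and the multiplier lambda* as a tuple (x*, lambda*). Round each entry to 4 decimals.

Form the Lagrangian:
  L(x, lambda) = (1/2) x^T Q x + c^T x + lambda^T (A x - b)
Stationarity (grad_x L = 0): Q x + c + A^T lambda = 0.
Primal feasibility: A x = b.

This gives the KKT block system:
  [ Q   A^T ] [ x     ]   [-c ]
  [ A    0  ] [ lambda ] = [ b ]

Solving the linear system:
  x*      = (1.8783, -2.2028, -0.8783)
  lambda* = (4.4645, -3.8053)
  f(x*)   = 34.5943

x* = (1.8783, -2.2028, -0.8783), lambda* = (4.4645, -3.8053)


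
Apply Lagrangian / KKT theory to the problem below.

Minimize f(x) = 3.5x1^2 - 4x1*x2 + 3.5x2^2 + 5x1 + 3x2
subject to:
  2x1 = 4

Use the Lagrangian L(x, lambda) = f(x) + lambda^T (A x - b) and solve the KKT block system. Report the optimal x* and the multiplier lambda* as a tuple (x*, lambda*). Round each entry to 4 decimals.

Form the Lagrangian:
  L(x, lambda) = (1/2) x^T Q x + c^T x + lambda^T (A x - b)
Stationarity (grad_x L = 0): Q x + c + A^T lambda = 0.
Primal feasibility: A x = b.

This gives the KKT block system:
  [ Q   A^T ] [ x     ]   [-c ]
  [ A    0  ] [ lambda ] = [ b ]

Solving the linear system:
  x*      = (2, 0.7143)
  lambda* = (-8.0714)
  f(x*)   = 22.2143

x* = (2, 0.7143), lambda* = (-8.0714)


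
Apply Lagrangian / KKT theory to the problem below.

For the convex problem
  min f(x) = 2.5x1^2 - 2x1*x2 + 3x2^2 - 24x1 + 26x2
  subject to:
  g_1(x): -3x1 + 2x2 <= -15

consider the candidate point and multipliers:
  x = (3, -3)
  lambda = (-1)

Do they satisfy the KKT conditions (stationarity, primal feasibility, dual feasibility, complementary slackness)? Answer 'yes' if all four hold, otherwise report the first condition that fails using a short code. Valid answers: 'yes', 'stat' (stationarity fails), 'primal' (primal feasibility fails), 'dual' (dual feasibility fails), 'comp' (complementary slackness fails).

Gradient of f: grad f(x) = Q x + c = (-3, 2)
Constraint values g_i(x) = a_i^T x - b_i:
  g_1((3, -3)) = 0
Stationarity residual: grad f(x) + sum_i lambda_i a_i = (0, 0)
  -> stationarity OK
Primal feasibility (all g_i <= 0): OK
Dual feasibility (all lambda_i >= 0): FAILS
Complementary slackness (lambda_i * g_i(x) = 0 for all i): OK

Verdict: the first failing condition is dual_feasibility -> dual.

dual


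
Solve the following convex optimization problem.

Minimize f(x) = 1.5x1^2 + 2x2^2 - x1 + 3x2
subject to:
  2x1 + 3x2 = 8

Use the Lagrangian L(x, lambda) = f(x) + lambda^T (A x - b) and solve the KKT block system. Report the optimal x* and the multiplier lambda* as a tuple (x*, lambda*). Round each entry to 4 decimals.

Form the Lagrangian:
  L(x, lambda) = (1/2) x^T Q x + c^T x + lambda^T (A x - b)
Stationarity (grad_x L = 0): Q x + c + A^T lambda = 0.
Primal feasibility: A x = b.

This gives the KKT block system:
  [ Q   A^T ] [ x     ]   [-c ]
  [ A    0  ] [ lambda ] = [ b ]

Solving the linear system:
  x*      = (2.1163, 1.2558)
  lambda* = (-2.6744)
  f(x*)   = 11.5233

x* = (2.1163, 1.2558), lambda* = (-2.6744)


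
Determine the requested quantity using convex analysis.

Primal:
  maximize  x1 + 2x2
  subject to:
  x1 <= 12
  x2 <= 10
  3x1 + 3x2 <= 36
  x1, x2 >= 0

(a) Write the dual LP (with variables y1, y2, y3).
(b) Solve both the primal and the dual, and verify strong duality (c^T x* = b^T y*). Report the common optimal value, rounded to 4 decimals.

The standard primal-dual pair for 'max c^T x s.t. A x <= b, x >= 0' is:
  Dual:  min b^T y  s.t.  A^T y >= c,  y >= 0.

So the dual LP is:
  minimize  12y1 + 10y2 + 36y3
  subject to:
    y1 + 3y3 >= 1
    y2 + 3y3 >= 2
    y1, y2, y3 >= 0

Solving the primal: x* = (2, 10).
  primal value c^T x* = 22.
Solving the dual: y* = (0, 1, 0.3333).
  dual value b^T y* = 22.
Strong duality: c^T x* = b^T y*. Confirmed.

22


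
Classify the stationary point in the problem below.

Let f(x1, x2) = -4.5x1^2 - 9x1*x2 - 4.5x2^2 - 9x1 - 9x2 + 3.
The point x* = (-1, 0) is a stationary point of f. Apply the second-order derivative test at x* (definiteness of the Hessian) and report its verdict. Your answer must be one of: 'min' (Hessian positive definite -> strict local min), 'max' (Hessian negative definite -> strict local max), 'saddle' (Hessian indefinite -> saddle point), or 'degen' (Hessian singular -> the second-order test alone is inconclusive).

Compute the Hessian H = grad^2 f:
  H = [[-9, -9], [-9, -9]]
Verify stationarity: grad f(x*) = H x* + g = (0, 0).
Eigenvalues of H: -18, 0.
H has a zero eigenvalue (singular; negative semidefinite but not definite), so H is neither positive definite, negative definite, nor indefinite. The second-order test alone is inconclusive -> degen.
(Indeed, f is constant along the null direction of H through x*, so x* is not a strict local extremum.)

degen


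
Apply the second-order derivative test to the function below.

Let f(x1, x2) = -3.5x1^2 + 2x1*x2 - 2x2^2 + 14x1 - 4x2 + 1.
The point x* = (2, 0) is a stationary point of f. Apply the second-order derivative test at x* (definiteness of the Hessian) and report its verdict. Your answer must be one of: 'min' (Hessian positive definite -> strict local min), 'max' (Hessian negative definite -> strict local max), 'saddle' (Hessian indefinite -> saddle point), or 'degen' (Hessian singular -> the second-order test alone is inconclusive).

Compute the Hessian H = grad^2 f:
  H = [[-7, 2], [2, -4]]
Verify stationarity: grad f(x*) = H x* + g = (0, 0).
Eigenvalues of H: -8, -3.
Both eigenvalues < 0, so H is negative definite -> x* is a strict local max.

max


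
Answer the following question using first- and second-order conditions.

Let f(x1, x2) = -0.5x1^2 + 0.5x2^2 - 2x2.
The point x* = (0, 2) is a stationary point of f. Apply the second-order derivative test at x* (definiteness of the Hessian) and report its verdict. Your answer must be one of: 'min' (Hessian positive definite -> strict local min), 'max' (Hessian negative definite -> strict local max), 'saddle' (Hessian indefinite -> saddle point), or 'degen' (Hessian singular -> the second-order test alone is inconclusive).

Compute the Hessian H = grad^2 f:
  H = [[-1, 0], [0, 1]]
Verify stationarity: grad f(x*) = H x* + g = (0, 0).
Eigenvalues of H: -1, 1.
Eigenvalues have mixed signs, so H is indefinite -> x* is a saddle point.

saddle


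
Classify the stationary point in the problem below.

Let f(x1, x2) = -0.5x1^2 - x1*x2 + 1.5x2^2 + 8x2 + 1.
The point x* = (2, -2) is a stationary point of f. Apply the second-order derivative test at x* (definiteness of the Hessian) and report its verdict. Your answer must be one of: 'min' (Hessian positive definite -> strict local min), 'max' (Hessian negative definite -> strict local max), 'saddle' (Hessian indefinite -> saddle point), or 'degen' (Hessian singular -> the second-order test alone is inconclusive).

Compute the Hessian H = grad^2 f:
  H = [[-1, -1], [-1, 3]]
Verify stationarity: grad f(x*) = H x* + g = (0, 0).
Eigenvalues of H: -1.2361, 3.2361.
Eigenvalues have mixed signs, so H is indefinite -> x* is a saddle point.

saddle


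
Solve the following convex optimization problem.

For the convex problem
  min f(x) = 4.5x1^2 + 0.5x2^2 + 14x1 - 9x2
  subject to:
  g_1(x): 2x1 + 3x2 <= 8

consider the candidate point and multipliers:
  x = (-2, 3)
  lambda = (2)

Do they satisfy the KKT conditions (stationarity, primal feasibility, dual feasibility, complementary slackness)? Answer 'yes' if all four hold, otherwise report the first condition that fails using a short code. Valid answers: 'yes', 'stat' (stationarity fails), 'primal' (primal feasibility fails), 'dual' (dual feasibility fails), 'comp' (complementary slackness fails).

Gradient of f: grad f(x) = Q x + c = (-4, -6)
Constraint values g_i(x) = a_i^T x - b_i:
  g_1((-2, 3)) = -3
Stationarity residual: grad f(x) + sum_i lambda_i a_i = (0, 0)
  -> stationarity OK
Primal feasibility (all g_i <= 0): OK
Dual feasibility (all lambda_i >= 0): OK
Complementary slackness (lambda_i * g_i(x) = 0 for all i): FAILS

Verdict: the first failing condition is complementary_slackness -> comp.

comp


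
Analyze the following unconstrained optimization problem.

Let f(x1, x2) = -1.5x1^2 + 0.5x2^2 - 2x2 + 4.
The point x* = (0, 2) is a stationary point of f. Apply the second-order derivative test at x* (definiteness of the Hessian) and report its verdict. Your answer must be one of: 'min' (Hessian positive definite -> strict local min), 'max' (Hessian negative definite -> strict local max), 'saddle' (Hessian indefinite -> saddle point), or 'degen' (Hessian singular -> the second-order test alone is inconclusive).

Compute the Hessian H = grad^2 f:
  H = [[-3, 0], [0, 1]]
Verify stationarity: grad f(x*) = H x* + g = (0, 0).
Eigenvalues of H: -3, 1.
Eigenvalues have mixed signs, so H is indefinite -> x* is a saddle point.

saddle


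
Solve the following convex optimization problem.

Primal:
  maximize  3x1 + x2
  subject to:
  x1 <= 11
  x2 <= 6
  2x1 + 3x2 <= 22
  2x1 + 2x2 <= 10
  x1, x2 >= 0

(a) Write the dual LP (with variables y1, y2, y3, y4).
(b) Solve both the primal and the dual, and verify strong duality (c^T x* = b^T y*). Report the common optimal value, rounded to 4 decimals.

The standard primal-dual pair for 'max c^T x s.t. A x <= b, x >= 0' is:
  Dual:  min b^T y  s.t.  A^T y >= c,  y >= 0.

So the dual LP is:
  minimize  11y1 + 6y2 + 22y3 + 10y4
  subject to:
    y1 + 2y3 + 2y4 >= 3
    y2 + 3y3 + 2y4 >= 1
    y1, y2, y3, y4 >= 0

Solving the primal: x* = (5, 0).
  primal value c^T x* = 15.
Solving the dual: y* = (0, 0, 0, 1.5).
  dual value b^T y* = 15.
Strong duality: c^T x* = b^T y*. Confirmed.

15


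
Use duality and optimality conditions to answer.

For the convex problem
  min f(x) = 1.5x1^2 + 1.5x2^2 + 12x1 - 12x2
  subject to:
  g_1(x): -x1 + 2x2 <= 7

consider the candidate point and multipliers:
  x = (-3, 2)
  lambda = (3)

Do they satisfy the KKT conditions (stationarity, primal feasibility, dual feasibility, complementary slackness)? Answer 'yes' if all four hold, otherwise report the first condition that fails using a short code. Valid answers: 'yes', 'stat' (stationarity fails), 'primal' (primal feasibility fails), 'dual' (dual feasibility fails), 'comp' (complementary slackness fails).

Gradient of f: grad f(x) = Q x + c = (3, -6)
Constraint values g_i(x) = a_i^T x - b_i:
  g_1((-3, 2)) = 0
Stationarity residual: grad f(x) + sum_i lambda_i a_i = (0, 0)
  -> stationarity OK
Primal feasibility (all g_i <= 0): OK
Dual feasibility (all lambda_i >= 0): OK
Complementary slackness (lambda_i * g_i(x) = 0 for all i): OK

Verdict: yes, KKT holds.

yes


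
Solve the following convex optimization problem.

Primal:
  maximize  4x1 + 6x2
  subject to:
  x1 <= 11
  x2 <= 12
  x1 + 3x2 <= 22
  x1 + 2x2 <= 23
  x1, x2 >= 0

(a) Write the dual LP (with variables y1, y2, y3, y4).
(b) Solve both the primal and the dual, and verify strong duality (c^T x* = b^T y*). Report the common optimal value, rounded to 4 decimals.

The standard primal-dual pair for 'max c^T x s.t. A x <= b, x >= 0' is:
  Dual:  min b^T y  s.t.  A^T y >= c,  y >= 0.

So the dual LP is:
  minimize  11y1 + 12y2 + 22y3 + 23y4
  subject to:
    y1 + y3 + y4 >= 4
    y2 + 3y3 + 2y4 >= 6
    y1, y2, y3, y4 >= 0

Solving the primal: x* = (11, 3.6667).
  primal value c^T x* = 66.
Solving the dual: y* = (2, 0, 2, 0).
  dual value b^T y* = 66.
Strong duality: c^T x* = b^T y*. Confirmed.

66


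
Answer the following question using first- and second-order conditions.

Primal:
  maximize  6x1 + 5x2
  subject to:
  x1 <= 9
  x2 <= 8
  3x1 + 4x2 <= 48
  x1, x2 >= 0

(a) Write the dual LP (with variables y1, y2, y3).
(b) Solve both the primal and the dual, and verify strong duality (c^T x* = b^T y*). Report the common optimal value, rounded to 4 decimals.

The standard primal-dual pair for 'max c^T x s.t. A x <= b, x >= 0' is:
  Dual:  min b^T y  s.t.  A^T y >= c,  y >= 0.

So the dual LP is:
  minimize  9y1 + 8y2 + 48y3
  subject to:
    y1 + 3y3 >= 6
    y2 + 4y3 >= 5
    y1, y2, y3 >= 0

Solving the primal: x* = (9, 5.25).
  primal value c^T x* = 80.25.
Solving the dual: y* = (2.25, 0, 1.25).
  dual value b^T y* = 80.25.
Strong duality: c^T x* = b^T y*. Confirmed.

80.25


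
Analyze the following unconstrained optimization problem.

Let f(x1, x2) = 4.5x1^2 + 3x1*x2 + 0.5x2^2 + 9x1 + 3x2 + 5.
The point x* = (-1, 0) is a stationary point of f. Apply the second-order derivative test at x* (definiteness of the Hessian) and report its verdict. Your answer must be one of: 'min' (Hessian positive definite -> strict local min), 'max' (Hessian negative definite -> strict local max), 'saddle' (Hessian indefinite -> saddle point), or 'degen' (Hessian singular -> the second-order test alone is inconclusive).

Compute the Hessian H = grad^2 f:
  H = [[9, 3], [3, 1]]
Verify stationarity: grad f(x*) = H x* + g = (0, 0).
Eigenvalues of H: 0, 10.
H has a zero eigenvalue (singular; positive semidefinite but not definite), so H is neither positive definite, negative definite, nor indefinite. The second-order test alone is inconclusive -> degen.
(Indeed, f is constant along the null direction of H through x*, so x* is not a strict local extremum.)

degen


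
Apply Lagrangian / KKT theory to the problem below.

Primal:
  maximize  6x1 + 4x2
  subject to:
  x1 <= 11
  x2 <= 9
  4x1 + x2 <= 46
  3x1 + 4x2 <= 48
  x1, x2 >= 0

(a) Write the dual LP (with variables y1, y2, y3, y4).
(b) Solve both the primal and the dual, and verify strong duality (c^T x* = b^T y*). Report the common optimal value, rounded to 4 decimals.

The standard primal-dual pair for 'max c^T x s.t. A x <= b, x >= 0' is:
  Dual:  min b^T y  s.t.  A^T y >= c,  y >= 0.

So the dual LP is:
  minimize  11y1 + 9y2 + 46y3 + 48y4
  subject to:
    y1 + 4y3 + 3y4 >= 6
    y2 + y3 + 4y4 >= 4
    y1, y2, y3, y4 >= 0

Solving the primal: x* = (10.4615, 4.1538).
  primal value c^T x* = 79.3846.
Solving the dual: y* = (0, 0, 0.9231, 0.7692).
  dual value b^T y* = 79.3846.
Strong duality: c^T x* = b^T y*. Confirmed.

79.3846


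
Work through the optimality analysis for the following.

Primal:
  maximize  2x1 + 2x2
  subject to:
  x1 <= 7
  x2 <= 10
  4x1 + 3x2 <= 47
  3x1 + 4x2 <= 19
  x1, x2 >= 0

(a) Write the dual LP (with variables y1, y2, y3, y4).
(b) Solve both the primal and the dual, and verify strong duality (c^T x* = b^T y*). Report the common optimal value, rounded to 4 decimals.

The standard primal-dual pair for 'max c^T x s.t. A x <= b, x >= 0' is:
  Dual:  min b^T y  s.t.  A^T y >= c,  y >= 0.

So the dual LP is:
  minimize  7y1 + 10y2 + 47y3 + 19y4
  subject to:
    y1 + 4y3 + 3y4 >= 2
    y2 + 3y3 + 4y4 >= 2
    y1, y2, y3, y4 >= 0

Solving the primal: x* = (6.3333, 0).
  primal value c^T x* = 12.6667.
Solving the dual: y* = (0, 0, 0, 0.6667).
  dual value b^T y* = 12.6667.
Strong duality: c^T x* = b^T y*. Confirmed.

12.6667


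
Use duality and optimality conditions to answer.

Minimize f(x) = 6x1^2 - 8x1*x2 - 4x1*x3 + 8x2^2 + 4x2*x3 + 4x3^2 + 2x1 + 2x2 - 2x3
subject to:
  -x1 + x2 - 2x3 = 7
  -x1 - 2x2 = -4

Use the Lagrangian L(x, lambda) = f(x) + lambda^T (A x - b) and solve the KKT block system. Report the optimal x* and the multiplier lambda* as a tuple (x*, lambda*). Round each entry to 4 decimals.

Form the Lagrangian:
  L(x, lambda) = (1/2) x^T Q x + c^T x + lambda^T (A x - b)
Stationarity (grad_x L = 0): Q x + c + A^T lambda = 0.
Primal feasibility: A x = b.

This gives the KKT block system:
  [ Q   A^T ] [ x     ]   [-c ]
  [ A    0  ] [ lambda ] = [ b ]

Solving the linear system:
  x*      = (0.1467, 1.9267, -2.61)
  lambda* = (-7.88, 6.6667)
  f(x*)   = 45.5967

x* = (0.1467, 1.9267, -2.61), lambda* = (-7.88, 6.6667)


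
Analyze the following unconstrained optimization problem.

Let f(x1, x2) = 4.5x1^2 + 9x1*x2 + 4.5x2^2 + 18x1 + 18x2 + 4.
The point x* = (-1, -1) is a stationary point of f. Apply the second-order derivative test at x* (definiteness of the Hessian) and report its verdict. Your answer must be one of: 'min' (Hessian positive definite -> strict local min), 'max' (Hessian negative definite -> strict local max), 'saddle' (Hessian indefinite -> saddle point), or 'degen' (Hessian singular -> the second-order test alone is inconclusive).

Compute the Hessian H = grad^2 f:
  H = [[9, 9], [9, 9]]
Verify stationarity: grad f(x*) = H x* + g = (0, 0).
Eigenvalues of H: 0, 18.
H has a zero eigenvalue (singular; positive semidefinite but not definite), so H is neither positive definite, negative definite, nor indefinite. The second-order test alone is inconclusive -> degen.
(Indeed, f is constant along the null direction of H through x*, so x* is not a strict local extremum.)

degen


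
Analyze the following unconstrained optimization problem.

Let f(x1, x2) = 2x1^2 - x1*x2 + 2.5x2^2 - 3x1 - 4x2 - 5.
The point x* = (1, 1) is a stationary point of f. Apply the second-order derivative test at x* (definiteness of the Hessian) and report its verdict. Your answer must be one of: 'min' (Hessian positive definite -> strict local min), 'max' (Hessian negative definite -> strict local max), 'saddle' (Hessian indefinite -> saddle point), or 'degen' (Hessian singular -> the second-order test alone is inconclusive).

Compute the Hessian H = grad^2 f:
  H = [[4, -1], [-1, 5]]
Verify stationarity: grad f(x*) = H x* + g = (0, 0).
Eigenvalues of H: 3.382, 5.618.
Both eigenvalues > 0, so H is positive definite -> x* is a strict local min.

min


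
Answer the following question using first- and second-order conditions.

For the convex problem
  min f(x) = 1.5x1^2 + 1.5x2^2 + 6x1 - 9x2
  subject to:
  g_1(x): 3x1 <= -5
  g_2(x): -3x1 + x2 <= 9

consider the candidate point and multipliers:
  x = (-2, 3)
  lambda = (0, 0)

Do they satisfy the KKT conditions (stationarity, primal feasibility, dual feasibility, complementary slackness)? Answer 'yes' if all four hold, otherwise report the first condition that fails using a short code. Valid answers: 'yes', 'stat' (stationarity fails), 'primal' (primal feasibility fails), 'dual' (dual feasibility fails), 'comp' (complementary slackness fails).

Gradient of f: grad f(x) = Q x + c = (0, 0)
Constraint values g_i(x) = a_i^T x - b_i:
  g_1((-2, 3)) = -1
  g_2((-2, 3)) = 0
Stationarity residual: grad f(x) + sum_i lambda_i a_i = (0, 0)
  -> stationarity OK
Primal feasibility (all g_i <= 0): OK
Dual feasibility (all lambda_i >= 0): OK
Complementary slackness (lambda_i * g_i(x) = 0 for all i): OK

Verdict: yes, KKT holds.

yes


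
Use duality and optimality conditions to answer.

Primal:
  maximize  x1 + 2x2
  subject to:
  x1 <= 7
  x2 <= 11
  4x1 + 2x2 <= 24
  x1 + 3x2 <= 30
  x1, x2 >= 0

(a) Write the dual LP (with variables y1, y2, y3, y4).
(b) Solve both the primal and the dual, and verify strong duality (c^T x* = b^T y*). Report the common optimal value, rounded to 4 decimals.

The standard primal-dual pair for 'max c^T x s.t. A x <= b, x >= 0' is:
  Dual:  min b^T y  s.t.  A^T y >= c,  y >= 0.

So the dual LP is:
  minimize  7y1 + 11y2 + 24y3 + 30y4
  subject to:
    y1 + 4y3 + y4 >= 1
    y2 + 2y3 + 3y4 >= 2
    y1, y2, y3, y4 >= 0

Solving the primal: x* = (1.2, 9.6).
  primal value c^T x* = 20.4.
Solving the dual: y* = (0, 0, 0.1, 0.6).
  dual value b^T y* = 20.4.
Strong duality: c^T x* = b^T y*. Confirmed.

20.4


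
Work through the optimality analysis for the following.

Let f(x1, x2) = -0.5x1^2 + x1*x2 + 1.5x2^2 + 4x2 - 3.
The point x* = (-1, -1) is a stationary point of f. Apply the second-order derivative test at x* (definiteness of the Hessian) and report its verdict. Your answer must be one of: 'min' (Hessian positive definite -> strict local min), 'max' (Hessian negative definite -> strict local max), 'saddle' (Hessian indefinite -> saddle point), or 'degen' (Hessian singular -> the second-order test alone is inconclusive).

Compute the Hessian H = grad^2 f:
  H = [[-1, 1], [1, 3]]
Verify stationarity: grad f(x*) = H x* + g = (0, 0).
Eigenvalues of H: -1.2361, 3.2361.
Eigenvalues have mixed signs, so H is indefinite -> x* is a saddle point.

saddle


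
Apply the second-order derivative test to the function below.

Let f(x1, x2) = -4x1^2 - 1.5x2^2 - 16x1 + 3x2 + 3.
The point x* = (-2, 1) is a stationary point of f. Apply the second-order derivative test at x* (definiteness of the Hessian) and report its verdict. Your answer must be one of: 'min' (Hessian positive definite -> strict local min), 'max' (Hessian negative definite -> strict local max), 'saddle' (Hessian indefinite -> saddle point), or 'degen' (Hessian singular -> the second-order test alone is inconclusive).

Compute the Hessian H = grad^2 f:
  H = [[-8, 0], [0, -3]]
Verify stationarity: grad f(x*) = H x* + g = (0, 0).
Eigenvalues of H: -8, -3.
Both eigenvalues < 0, so H is negative definite -> x* is a strict local max.

max


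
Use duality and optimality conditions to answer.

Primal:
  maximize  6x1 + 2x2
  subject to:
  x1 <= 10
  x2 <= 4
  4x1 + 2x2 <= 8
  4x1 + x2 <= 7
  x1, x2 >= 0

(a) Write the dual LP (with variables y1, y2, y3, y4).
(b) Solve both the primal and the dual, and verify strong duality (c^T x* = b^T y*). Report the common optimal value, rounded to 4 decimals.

The standard primal-dual pair for 'max c^T x s.t. A x <= b, x >= 0' is:
  Dual:  min b^T y  s.t.  A^T y >= c,  y >= 0.

So the dual LP is:
  minimize  10y1 + 4y2 + 8y3 + 7y4
  subject to:
    y1 + 4y3 + 4y4 >= 6
    y2 + 2y3 + y4 >= 2
    y1, y2, y3, y4 >= 0

Solving the primal: x* = (1.5, 1).
  primal value c^T x* = 11.
Solving the dual: y* = (0, 0, 0.5, 1).
  dual value b^T y* = 11.
Strong duality: c^T x* = b^T y*. Confirmed.

11


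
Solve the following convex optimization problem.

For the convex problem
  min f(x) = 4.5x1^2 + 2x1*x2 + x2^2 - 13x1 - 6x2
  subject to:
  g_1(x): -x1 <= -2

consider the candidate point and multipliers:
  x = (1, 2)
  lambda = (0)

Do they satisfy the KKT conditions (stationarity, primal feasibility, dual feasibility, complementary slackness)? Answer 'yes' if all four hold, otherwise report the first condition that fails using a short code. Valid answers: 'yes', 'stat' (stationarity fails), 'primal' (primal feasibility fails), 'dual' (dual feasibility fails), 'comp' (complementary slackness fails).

Gradient of f: grad f(x) = Q x + c = (0, 0)
Constraint values g_i(x) = a_i^T x - b_i:
  g_1((1, 2)) = 1
Stationarity residual: grad f(x) + sum_i lambda_i a_i = (0, 0)
  -> stationarity OK
Primal feasibility (all g_i <= 0): FAILS
Dual feasibility (all lambda_i >= 0): OK
Complementary slackness (lambda_i * g_i(x) = 0 for all i): OK

Verdict: the first failing condition is primal_feasibility -> primal.

primal


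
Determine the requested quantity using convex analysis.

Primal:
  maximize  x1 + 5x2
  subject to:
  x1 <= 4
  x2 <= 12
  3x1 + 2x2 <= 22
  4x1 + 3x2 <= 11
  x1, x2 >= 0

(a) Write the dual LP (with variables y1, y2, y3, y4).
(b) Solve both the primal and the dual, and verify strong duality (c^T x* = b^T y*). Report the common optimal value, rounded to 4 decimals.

The standard primal-dual pair for 'max c^T x s.t. A x <= b, x >= 0' is:
  Dual:  min b^T y  s.t.  A^T y >= c,  y >= 0.

So the dual LP is:
  minimize  4y1 + 12y2 + 22y3 + 11y4
  subject to:
    y1 + 3y3 + 4y4 >= 1
    y2 + 2y3 + 3y4 >= 5
    y1, y2, y3, y4 >= 0

Solving the primal: x* = (0, 3.6667).
  primal value c^T x* = 18.3333.
Solving the dual: y* = (0, 0, 0, 1.6667).
  dual value b^T y* = 18.3333.
Strong duality: c^T x* = b^T y*. Confirmed.

18.3333


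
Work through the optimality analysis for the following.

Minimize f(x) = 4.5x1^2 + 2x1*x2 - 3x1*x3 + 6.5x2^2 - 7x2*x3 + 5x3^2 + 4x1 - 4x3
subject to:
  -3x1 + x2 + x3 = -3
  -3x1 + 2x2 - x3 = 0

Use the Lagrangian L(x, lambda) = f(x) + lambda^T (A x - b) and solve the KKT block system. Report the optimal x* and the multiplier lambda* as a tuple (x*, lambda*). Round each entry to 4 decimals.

Form the Lagrangian:
  L(x, lambda) = (1/2) x^T Q x + c^T x + lambda^T (A x - b)
Stationarity (grad_x L = 0): Q x + c + A^T lambda = 0.
Primal feasibility: A x = b.

This gives the KKT block system:
  [ Q   A^T ] [ x     ]   [-c ]
  [ A    0  ] [ lambda ] = [ b ]

Solving the linear system:
  x*      = (0.1556, -0.6889, -1.8444)
  lambda* = (10.637, -7.4519)
  f(x*)   = 19.9556

x* = (0.1556, -0.6889, -1.8444), lambda* = (10.637, -7.4519)


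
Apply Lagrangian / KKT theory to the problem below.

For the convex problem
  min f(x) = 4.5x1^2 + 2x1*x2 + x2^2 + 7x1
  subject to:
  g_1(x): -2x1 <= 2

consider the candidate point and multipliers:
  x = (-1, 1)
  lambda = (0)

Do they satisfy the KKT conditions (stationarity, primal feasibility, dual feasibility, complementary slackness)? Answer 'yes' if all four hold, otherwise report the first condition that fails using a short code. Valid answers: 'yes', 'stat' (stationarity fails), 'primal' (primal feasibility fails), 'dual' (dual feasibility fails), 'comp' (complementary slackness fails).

Gradient of f: grad f(x) = Q x + c = (0, 0)
Constraint values g_i(x) = a_i^T x - b_i:
  g_1((-1, 1)) = 0
Stationarity residual: grad f(x) + sum_i lambda_i a_i = (0, 0)
  -> stationarity OK
Primal feasibility (all g_i <= 0): OK
Dual feasibility (all lambda_i >= 0): OK
Complementary slackness (lambda_i * g_i(x) = 0 for all i): OK

Verdict: yes, KKT holds.

yes


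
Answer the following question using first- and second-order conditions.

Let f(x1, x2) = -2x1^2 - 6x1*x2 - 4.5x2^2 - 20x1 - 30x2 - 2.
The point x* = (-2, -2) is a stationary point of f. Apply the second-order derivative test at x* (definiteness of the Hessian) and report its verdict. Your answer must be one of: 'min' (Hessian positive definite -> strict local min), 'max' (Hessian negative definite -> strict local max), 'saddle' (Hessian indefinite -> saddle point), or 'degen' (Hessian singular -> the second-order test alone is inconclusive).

Compute the Hessian H = grad^2 f:
  H = [[-4, -6], [-6, -9]]
Verify stationarity: grad f(x*) = H x* + g = (0, 0).
Eigenvalues of H: -13, 0.
H has a zero eigenvalue (singular; negative semidefinite but not definite), so H is neither positive definite, negative definite, nor indefinite. The second-order test alone is inconclusive -> degen.
(Indeed, f is constant along the null direction of H through x*, so x* is not a strict local extremum.)

degen


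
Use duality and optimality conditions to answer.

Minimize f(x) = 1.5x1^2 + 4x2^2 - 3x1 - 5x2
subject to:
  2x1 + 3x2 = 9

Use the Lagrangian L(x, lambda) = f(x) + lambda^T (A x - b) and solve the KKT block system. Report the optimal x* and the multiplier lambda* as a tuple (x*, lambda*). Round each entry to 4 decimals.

Form the Lagrangian:
  L(x, lambda) = (1/2) x^T Q x + c^T x + lambda^T (A x - b)
Stationarity (grad_x L = 0): Q x + c + A^T lambda = 0.
Primal feasibility: A x = b.

This gives the KKT block system:
  [ Q   A^T ] [ x     ]   [-c ]
  [ A    0  ] [ lambda ] = [ b ]

Solving the linear system:
  x*      = (2.3898, 1.4068)
  lambda* = (-2.0847)
  f(x*)   = 2.2797

x* = (2.3898, 1.4068), lambda* = (-2.0847)


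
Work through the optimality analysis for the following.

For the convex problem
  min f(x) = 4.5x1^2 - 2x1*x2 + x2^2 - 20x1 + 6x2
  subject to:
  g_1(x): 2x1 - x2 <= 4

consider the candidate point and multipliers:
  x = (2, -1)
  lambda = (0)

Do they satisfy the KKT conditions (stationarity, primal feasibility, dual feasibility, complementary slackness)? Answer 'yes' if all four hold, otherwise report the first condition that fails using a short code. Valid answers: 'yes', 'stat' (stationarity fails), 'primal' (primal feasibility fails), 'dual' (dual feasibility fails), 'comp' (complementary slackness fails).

Gradient of f: grad f(x) = Q x + c = (0, 0)
Constraint values g_i(x) = a_i^T x - b_i:
  g_1((2, -1)) = 1
Stationarity residual: grad f(x) + sum_i lambda_i a_i = (0, 0)
  -> stationarity OK
Primal feasibility (all g_i <= 0): FAILS
Dual feasibility (all lambda_i >= 0): OK
Complementary slackness (lambda_i * g_i(x) = 0 for all i): OK

Verdict: the first failing condition is primal_feasibility -> primal.

primal


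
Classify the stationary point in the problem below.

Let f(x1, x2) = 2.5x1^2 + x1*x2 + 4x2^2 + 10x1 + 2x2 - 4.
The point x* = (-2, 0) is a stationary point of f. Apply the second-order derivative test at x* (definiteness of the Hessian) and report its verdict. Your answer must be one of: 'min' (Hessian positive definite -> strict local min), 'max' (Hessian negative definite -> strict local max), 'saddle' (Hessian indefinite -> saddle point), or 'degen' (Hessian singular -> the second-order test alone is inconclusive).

Compute the Hessian H = grad^2 f:
  H = [[5, 1], [1, 8]]
Verify stationarity: grad f(x*) = H x* + g = (0, 0).
Eigenvalues of H: 4.6972, 8.3028.
Both eigenvalues > 0, so H is positive definite -> x* is a strict local min.

min


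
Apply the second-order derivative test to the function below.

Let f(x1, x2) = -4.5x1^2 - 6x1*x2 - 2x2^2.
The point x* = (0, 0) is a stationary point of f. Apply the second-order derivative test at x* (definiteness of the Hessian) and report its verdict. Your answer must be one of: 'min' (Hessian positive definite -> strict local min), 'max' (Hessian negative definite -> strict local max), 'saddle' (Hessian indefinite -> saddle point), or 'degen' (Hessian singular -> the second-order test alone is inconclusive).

Compute the Hessian H = grad^2 f:
  H = [[-9, -6], [-6, -4]]
Verify stationarity: grad f(x*) = H x* + g = (0, 0).
Eigenvalues of H: -13, 0.
H has a zero eigenvalue (singular; negative semidefinite but not definite), so H is neither positive definite, negative definite, nor indefinite. The second-order test alone is inconclusive -> degen.
(Indeed, f is constant along the null direction of H through x*, so x* is not a strict local extremum.)

degen
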